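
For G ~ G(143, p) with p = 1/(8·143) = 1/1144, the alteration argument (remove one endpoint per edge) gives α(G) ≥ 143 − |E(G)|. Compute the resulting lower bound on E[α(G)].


E[|E(G)|] = C(143, 2)·p = 10153 · (1/1144) = 71/8.
E[α(G)] ≥ n − E[|E(G)|] = 143 − 71/8 = 1073/8.
Numerically: ≈ 134.1250.
(This is only a lower bound; the true E[α(G)] may be larger.)

E[α(G)] ≥ 1073/8 ≈ 134.1250.


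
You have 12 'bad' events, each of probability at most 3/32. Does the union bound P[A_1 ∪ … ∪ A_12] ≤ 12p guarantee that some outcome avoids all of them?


Union bound: P[∪_{i=1}^{12} A_i] ≤ Σ_i P[A_i] ≤ 12·p = 12·(3/32) = 9/8.
Numerically: 9/8 ≈ 1.1250000.
Is 9/8 < 1? NO.
Since the bound 9/8 is ≥ 1, the union bound is uninformative here; it does NOT by itself certify existence.

12·p = 9/8 ≈ 1.1250000; existence NOT certified by the union bound.


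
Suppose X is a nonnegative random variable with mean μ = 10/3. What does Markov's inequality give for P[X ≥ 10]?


μ = E[X] = 10/3, a = 10.
Markov: P[X ≥ 10] ≤ μ/a = (10/3)/10 = 1/3.
Numerically: ≈ 0.333333.
(Since a = 10 > μ = 3.333333, the bound 1/3 is < 1 and informative.)

P[X ≥ 10] ≤ 1/3 ≈ 0.333333.


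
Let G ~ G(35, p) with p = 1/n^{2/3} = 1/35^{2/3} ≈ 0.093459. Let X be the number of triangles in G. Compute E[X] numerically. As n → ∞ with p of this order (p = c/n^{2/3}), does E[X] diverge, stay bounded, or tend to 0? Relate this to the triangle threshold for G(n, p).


Number of potential triangles: C(35, 3) = 6545.
Each occurs with probability p³ ≈ (0.093459)³ ≈ 8.16326531e-04.
By linearity: E[X] = C(35, 3)·p³ ≈ 6545 · 8.16326531e-04 ≈ 5.342857.
Since α = 2/3 < 1, p = c/n^{2/3} ≫ 1/n is above the triangle threshold p ~ 1/n. Asymptotically E[X] ~ (c³/6)·n^{3(1−α)} = (1³/6)·n^{1} → ∞; triangles are abundant w.h.p.

E[X] ≈ 5.342857; in regime p = Θ(1/n^{2/3}) E[X] diverges (above the triangle threshold p ~ 1/n).


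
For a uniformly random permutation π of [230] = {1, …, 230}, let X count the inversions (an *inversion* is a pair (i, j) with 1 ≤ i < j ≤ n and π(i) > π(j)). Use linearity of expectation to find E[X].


Write X = Σ X_I over the C(230, 2) = 26335 pairs i < j, with X_I the indicator of one inversion.
There are 26335 indicators.
For each fixed pair i < j, the values π(i) and π(j) are two distinct elements of {1, …, 230} in uniformly random order; by symmetry P[π(i) > π(j)] = 1/2.
By linearity: E[X] = 26335 · (1/2) = C(230, 2) · (1/2) = 26335/2 = 26335/2 ≈ 13167.50000.

E[X] = 26335/2 = 13167.50000.


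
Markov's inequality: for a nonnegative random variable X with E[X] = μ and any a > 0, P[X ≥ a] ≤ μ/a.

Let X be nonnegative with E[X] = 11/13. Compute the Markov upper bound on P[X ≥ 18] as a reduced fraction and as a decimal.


μ = E[X] = 11/13, a = 18.
Markov: P[X ≥ 18] ≤ μ/a = (11/13)/18 = 11/234.
Numerically: ≈ 0.04701.
(Since a = 18 > μ = 0.84615, the bound 11/234 is < 1 and informative.)

P[X ≥ 18] ≤ 11/234 ≈ 0.04701.


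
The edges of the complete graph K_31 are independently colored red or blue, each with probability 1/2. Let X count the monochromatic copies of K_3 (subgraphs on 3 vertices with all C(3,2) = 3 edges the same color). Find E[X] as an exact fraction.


Let X = Σ_S X_S over the C(31, 3) = 4495 subsets S of size 3, where X_S = 1 if the K_3 on S is monochromatic.
For a fixed S, the K_3 on S has C(3, 2) = 3 edges. P[all 3 edges red] = (1/2)^3, and likewise for blue, so P[monochromatic] = 2·(1/2)^3 = 2^{1 − 3} = 1/4.
By linearity of expectation: E[X] = C(31, 3) · 2^{1 − 3} = 4495 · 1/4 = 4495/4.
Numerically: E[X] ≈ 1123.7500.

E[X] = C(31,3)·2^(1−C(3,2)) = 4495/4 ≈ 1123.7500.


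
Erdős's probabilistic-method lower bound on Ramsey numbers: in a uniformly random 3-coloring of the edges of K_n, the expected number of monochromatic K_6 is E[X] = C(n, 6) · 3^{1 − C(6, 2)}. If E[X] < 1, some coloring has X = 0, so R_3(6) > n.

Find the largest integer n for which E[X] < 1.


We need C(n, 6) · 3^{1 − 15} < 1, i.e. C(n, 6) < 3^{15 − 1} = 4782969.
Check values of n near the boundary:
  n = 37: C(37, 6) = 2324784; 2324784 < 4782969? YES
  n = 38: C(38, 6) = 2760681; 2760681 < 4782969? YES
  n = 39: C(39, 6) = 3262623; 3262623 < 4782969? YES
  n = 40: C(40, 6) = 3838380; 3838380 < 4782969? YES
  n = 41: C(41, 6) = 4496388; 4496388 < 4782969? YES
  n = 42: C(42, 6) = 5245786; 5245786 < 4782969? NO
  n = 43: C(43, 6) = 6096454; 6096454 < 4782969? NO
  n = 44: C(44, 6) = 7059052; 7059052 < 4782969? NO
The largest n with C(n, 6) < 4782969 is n = 41 (where E[X] = 1498796/1594323 ≈ 0.940083). Hence R_3(6) > 41, i.e. R_3(6) ≥ 42.

Largest n = 41; hence R_3(6) > 41.


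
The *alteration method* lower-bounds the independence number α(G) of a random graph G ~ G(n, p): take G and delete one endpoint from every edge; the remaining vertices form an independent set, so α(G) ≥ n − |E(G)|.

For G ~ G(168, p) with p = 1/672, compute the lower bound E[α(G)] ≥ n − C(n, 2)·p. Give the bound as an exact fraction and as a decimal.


E[|E(G)|] = C(168, 2)·p = 14028 · (1/672) = 167/8.
E[α(G)] ≥ n − E[|E(G)|] = 168 − 167/8 = 1177/8.
Numerically: ≈ 147.1250.
(This is only a lower bound; the true E[α(G)] may be larger.)

E[α(G)] ≥ 1177/8 ≈ 147.1250.


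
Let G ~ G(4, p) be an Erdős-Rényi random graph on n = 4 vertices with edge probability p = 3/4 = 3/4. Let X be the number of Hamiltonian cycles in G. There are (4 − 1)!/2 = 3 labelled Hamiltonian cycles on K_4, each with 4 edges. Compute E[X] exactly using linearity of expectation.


K_4 has (4 − 1)!/2 = 3 labelled Hamiltonian cycles.
For each such Hamiltonian cycle H, let X_H = 1 if all 4 edges of H are present in G. Then P[X_H = 1] = p^{4} = (3/4)^{4} = 81/256.
Summing the indicators: E[X] = Σ_H E[X_H] = 3 · p^{4} = 3 · 81/256 = 243/256.
Numerically: E[X] ≈ 0.9492.

E[X] = 3 · (3/4)^{4} = 243/256 ≈ 0.9492.


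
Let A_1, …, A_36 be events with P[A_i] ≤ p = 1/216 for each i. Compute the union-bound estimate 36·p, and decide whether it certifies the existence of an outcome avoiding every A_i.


Union bound: P[∪_{i=1}^{36} A_i] ≤ Σ_i P[A_i] ≤ 36·p = 36·(1/216) = 1/6.
Numerically: 1/6 ≈ 0.166667.
Is 1/6 < 1? YES.
Since P[∪ A_i] ≤ 1/6 < 1, the complement has P[∩ A_i^c] ≥ 1 − 1/6 = 5/6 > 0, so some outcome avoids every A_i.

36·p = 1/6 ≈ 0.166667; existence CERTIFIED by the union bound.


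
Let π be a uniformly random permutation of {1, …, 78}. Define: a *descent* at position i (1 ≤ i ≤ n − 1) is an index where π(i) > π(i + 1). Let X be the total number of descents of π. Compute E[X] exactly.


Write X = Σ X_I over i = 1, …, 77, with X_I the indicator of one descent.
There are 77 indicators.
For each fixed i, the pair (π(i), π(i+1)) is a uniformly random ordered pair of distinct values from {1, …, 78}; by symmetry P[π(i) > π(i+1)] = 1/2.
By linearity: E[X] = 77 · (1/2) = (78 − 1) · (1/2) = 77/2 ≈ 38.500000.

E[X] = 77/2 = 38.500000.


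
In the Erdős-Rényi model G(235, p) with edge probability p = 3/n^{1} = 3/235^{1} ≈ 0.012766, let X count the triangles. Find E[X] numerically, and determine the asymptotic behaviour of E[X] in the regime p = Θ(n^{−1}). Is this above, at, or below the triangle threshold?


Number of potential triangles: C(235, 3) = 2135445.
Each occurs with probability p³ ≈ (0.012766)³ ≈ 2.08046387e-06.
By linearity: E[X] = C(235, 3)·p³ ≈ 2135445 · 2.08046387e-06 ≈ 4.442716.
Here α = 1, so p = 3/n is exactly at the triangle threshold p ~ 1/n. Asymptotically E[X] → c³/6 = 3³/6 = 9/2 ≈ 4.500000, a bounded constant. In this regime the triangle count is asymptotically Poisson(c³/6).

E[X] ≈ 4.442716; in regime p = Θ(1/n^{1}) E[X] stays bounded (at the triangle threshold p ~ 1/n).


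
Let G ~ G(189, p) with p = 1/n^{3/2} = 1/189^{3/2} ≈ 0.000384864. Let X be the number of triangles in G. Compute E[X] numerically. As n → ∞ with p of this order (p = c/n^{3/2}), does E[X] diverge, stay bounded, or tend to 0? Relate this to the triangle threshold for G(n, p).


Number of potential triangles: C(189, 3) = 1107414.
Each occurs with probability p³ ≈ (0.000384864)³ ≈ 5.70061723e-11.
By linearity: E[X] = C(189, 3)·p³ ≈ 1107414 · 5.70061723e-11 ≈ 0.000063.
Since α = 3/2 > 1, p = c/n^{3/2} = o(1/n) is below the triangle threshold p ~ 1/n. Asymptotically E[X] ~ (c³/6)·n^{3(1−α)} = (1³/6)·n^{-1.5} → 0, so by Markov's inequality G has no triangles w.h.p.

E[X] ≈ 0.000063; in regime p = Θ(1/n^{3/2}) E[X] tends to 0 (below the triangle threshold p ~ 1/n).


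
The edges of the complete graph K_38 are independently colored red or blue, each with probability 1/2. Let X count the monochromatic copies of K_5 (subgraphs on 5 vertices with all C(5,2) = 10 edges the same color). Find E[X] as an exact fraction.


Let X = Σ_S X_S over the C(38, 5) = 501942 subsets S of size 5, where X_S = 1 if the K_5 on S is monochromatic.
For a fixed S, the K_5 on S has C(5, 2) = 10 edges. P[all 10 edges red] = (1/2)^10, and likewise for blue, so P[monochromatic] = 2·(1/2)^10 = 2^{1 − 10} = 1/512.
By linearity: E[X] = C(38, 5) · 2^{1 − 10} = 501942 · 1/512 = 250971/256.
Numerically: E[X] ≈ 980.35547.

E[X] = C(38,5)·2^(1−C(5,2)) = 250971/256 ≈ 980.35547.


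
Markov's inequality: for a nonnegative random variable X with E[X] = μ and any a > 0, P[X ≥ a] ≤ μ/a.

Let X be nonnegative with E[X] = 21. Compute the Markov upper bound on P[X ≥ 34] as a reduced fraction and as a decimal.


μ = E[X] = 21, a = 34.
Markov: P[X ≥ 34] ≤ μ/a = (21)/34 = 21/34.
Numerically: ≈ 0.617647.
(Since a = 34 > μ = 21.000000, the bound 21/34 is < 1 and informative.)

P[X ≥ 34] ≤ 21/34 ≈ 0.617647.


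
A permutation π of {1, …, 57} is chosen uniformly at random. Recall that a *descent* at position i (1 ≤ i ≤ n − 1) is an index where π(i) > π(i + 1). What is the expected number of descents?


Write X = Σ X_I over i = 1, …, 56, with X_I the indicator of one descent.
There are 56 indicators.
For each fixed i, the pair (π(i), π(i+1)) is a uniformly random ordered pair of distinct values from {1, …, 57}; by symmetry P[π(i) > π(i+1)] = 1/2.
By linearity: E[X] = 56 · (1/2) = (57 − 1) · (1/2) = 28 ≈ 28.00000.

E[X] = 28 = 28.00000.


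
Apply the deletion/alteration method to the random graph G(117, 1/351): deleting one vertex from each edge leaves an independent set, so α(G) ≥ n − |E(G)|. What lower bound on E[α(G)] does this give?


E[|E(G)|] = C(117, 2)·p = 6786 · (1/351) = 58/3.
E[α(G)] ≥ n − E[|E(G)|] = 117 − 58/3 = 293/3.
Numerically: ≈ 97.66667.
(This is only a lower bound; the true E[α(G)] may be larger.)

E[α(G)] ≥ 293/3 ≈ 97.66667.


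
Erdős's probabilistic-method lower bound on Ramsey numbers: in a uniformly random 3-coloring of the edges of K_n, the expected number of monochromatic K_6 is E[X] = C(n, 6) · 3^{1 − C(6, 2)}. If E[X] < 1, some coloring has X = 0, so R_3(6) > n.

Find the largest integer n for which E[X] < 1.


We need C(n, 6) · 3^{1 − 15} < 1, i.e. C(n, 6) < 3^{15 − 1} = 4782969.
Check values of n near the boundary:
  n = 40: C(40, 6) = 3838380; 3838380 < 4782969? YES
  n = 41: C(41, 6) = 4496388; 4496388 < 4782969? YES
  n = 42: C(42, 6) = 5245786; 5245786 < 4782969? NO
  n = 43: C(43, 6) = 6096454; 6096454 < 4782969? NO
  n = 44: C(44, 6) = 7059052; 7059052 < 4782969? NO
The largest n with C(n, 6) < 4782969 is n = 41 (where E[X] = 1498796/1594323 ≈ 0.9400830). Hence R_3(6) > 41, i.e. R_3(6) ≥ 42.

Largest n = 41; hence R_3(6) > 41.


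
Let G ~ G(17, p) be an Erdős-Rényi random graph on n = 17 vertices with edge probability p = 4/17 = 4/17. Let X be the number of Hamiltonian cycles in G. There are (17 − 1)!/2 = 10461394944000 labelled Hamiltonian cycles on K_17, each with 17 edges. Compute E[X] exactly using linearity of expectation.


K_17 has (17 − 1)!/2 = 10461394944000 labelled Hamiltonian cycles.
For each such Hamiltonian cycle H, let X_H = 1 if all 17 edges of H are present in G. Then P[X_H = 1] = p^{17} = (4/17)^{17} = 17179869184/827240261886336764177.
Summing the indicators: E[X] = Σ_H E[X_H] = 10461394944000 · p^{17} = 10461394944000 · 17179869184/827240261886336764177 = 179725396620079005696000/827240261886336764177.
Numerically: E[X] ≈ 217.26.

E[X] = 10461394944000 · (4/17)^{17} = 179725396620079005696000/827240261886336764177 ≈ 217.26.


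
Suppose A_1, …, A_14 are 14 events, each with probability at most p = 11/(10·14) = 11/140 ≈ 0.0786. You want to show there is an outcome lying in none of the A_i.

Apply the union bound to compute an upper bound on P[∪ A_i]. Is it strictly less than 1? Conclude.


Union bound: P[∪_{i=1}^{14} A_i] ≤ Σ_i P[A_i] ≤ 14·p = 14·(11/140) = 11/10.
Numerically: 11/10 ≈ 1.1000.
Is 11/10 < 1? NO.
Since the bound 11/10 is ≥ 1, the union bound is uninformative here; it does NOT by itself certify existence.

14·p = 11/10 ≈ 1.1000; existence NOT certified by the union bound.


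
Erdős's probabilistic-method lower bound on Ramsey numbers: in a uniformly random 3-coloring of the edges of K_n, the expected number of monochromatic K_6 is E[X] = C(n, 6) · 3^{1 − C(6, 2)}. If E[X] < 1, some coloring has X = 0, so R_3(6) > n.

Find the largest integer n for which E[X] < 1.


We need C(n, 6) · 3^{1 − 15} < 1, i.e. C(n, 6) < 3^{15 − 1} = 4782969.
Check values of n near the boundary:
  n = 38: C(38, 6) = 2760681; 2760681 < 4782969? YES
  n = 39: C(39, 6) = 3262623; 3262623 < 4782969? YES
  n = 40: C(40, 6) = 3838380; 3838380 < 4782969? YES
  n = 41: C(41, 6) = 4496388; 4496388 < 4782969? YES
  n = 42: C(42, 6) = 5245786; 5245786 < 4782969? NO
The largest n with C(n, 6) < 4782969 is n = 41 (where E[X] = 1498796/1594323 ≈ 0.94008). Hence R_3(6) > 41, i.e. R_3(6) ≥ 42.

Largest n = 41; hence R_3(6) > 41.


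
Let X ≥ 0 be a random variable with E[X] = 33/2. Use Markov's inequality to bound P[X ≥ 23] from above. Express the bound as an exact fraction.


μ = E[X] = 33/2, a = 23.
Markov: P[X ≥ 23] ≤ μ/a = (33/2)/23 = 33/46.
Numerically: ≈ 0.71739.
(Since a = 23 > μ = 16.50000, the bound 33/46 is < 1 and informative.)

P[X ≥ 23] ≤ 33/46 ≈ 0.71739.


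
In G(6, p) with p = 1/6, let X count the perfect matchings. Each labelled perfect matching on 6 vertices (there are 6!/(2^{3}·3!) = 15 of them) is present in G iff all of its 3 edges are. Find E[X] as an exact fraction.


K_6 has 6!/(2^{3}·3!) = 15 labelled perfect matchings.
For each such perfect matching H, let X_H = 1 if all 3 edges of H are present in G. Then P[X_H = 1] = p^{3} = (1/6)^{3} = 1/216.
By linearity: E[X] = Σ_H E[X_H] = 15 · p^{3} = 15 · 1/216 = 5/72.
Numerically: E[X] ≈ 0.06944.

E[X] = 15 · (1/6)^{3} = 5/72 ≈ 0.06944.


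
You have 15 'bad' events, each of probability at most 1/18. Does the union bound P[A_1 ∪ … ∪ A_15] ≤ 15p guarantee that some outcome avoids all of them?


Union bound: P[∪_{i=1}^{15} A_i] ≤ Σ_i P[A_i] ≤ 15·p = 15·(1/18) = 5/6.
Numerically: 5/6 ≈ 0.8333333.
Is 5/6 < 1? YES.
Since P[∪ A_i] ≤ 5/6 < 1, the complement has P[∩ A_i^c] ≥ 1 − 5/6 = 1/6 > 0, so some outcome avoids every A_i.

15·p = 5/6 ≈ 0.8333333; existence CERTIFIED by the union bound.


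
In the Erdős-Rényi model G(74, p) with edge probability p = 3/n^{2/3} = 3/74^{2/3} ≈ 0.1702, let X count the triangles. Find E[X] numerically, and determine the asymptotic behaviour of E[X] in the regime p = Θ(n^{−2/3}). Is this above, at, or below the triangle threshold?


Number of potential triangles: C(74, 3) = 64824.
Each occurs with probability p³ ≈ (0.1702)³ ≈ 4.930606e-03.
By linearity: E[X] = C(74, 3)·p³ ≈ 64824 · 4.930606e-03 ≈ 319.6216.
Since α = 2/3 < 1, p = c/n^{2/3} ≫ 1/n is above the triangle threshold p ~ 1/n. Asymptotically E[X] ~ (c³/6)·n^{3(1−α)} = (3³/6)·n^{1} → ∞; triangles are abundant w.h.p.

E[X] ≈ 319.6216; in regime p = Θ(1/n^{2/3}) E[X] diverges (above the triangle threshold p ~ 1/n).


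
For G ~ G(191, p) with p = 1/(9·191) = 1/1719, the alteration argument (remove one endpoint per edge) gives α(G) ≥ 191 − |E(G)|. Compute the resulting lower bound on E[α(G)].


E[|E(G)|] = C(191, 2)·p = 18145 · (1/1719) = 95/9.
E[α(G)] ≥ n − E[|E(G)|] = 191 − 95/9 = 1624/9.
Numerically: ≈ 180.444.
(This is only a lower bound; the true E[α(G)] may be larger.)

E[α(G)] ≥ 1624/9 ≈ 180.444.


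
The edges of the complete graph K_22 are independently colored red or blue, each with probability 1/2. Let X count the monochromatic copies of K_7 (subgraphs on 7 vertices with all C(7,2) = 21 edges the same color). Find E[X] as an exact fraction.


Let X = Σ_S X_S over the C(22, 7) = 170544 subsets S of size 7, where X_S = 1 if the K_7 on S is monochromatic.
For a fixed S, the K_7 on S has C(7, 2) = 21 edges. P[all 21 edges red] = (1/2)^21, and likewise for blue, so P[monochromatic] = 2·(1/2)^21 = 2^{1 − 21} = 1/1048576.
Summing: E[X] = C(22, 7) · 2^{1 − 21} = 170544 · 1/1048576 = 10659/65536.
Numerically: E[X] ≈ 0.163.

E[X] = C(22,7)·2^(1−C(7,2)) = 10659/65536 ≈ 0.163.


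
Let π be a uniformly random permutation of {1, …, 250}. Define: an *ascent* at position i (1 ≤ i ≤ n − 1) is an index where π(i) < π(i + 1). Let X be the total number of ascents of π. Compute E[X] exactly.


Write X = Σ X_I over i = 1, …, 249, with X_I the indicator of one ascent.
There are 249 indicators.
For each fixed i, the pair (π(i), π(i+1)) is a uniformly random ordered pair of distinct values from {1, …, 250}; by symmetry P[π(i) < π(i+1)] = 1/2.
By linearity: E[X] = 249 · (1/2) = (250 − 1) · (1/2) = 249/2 ≈ 124.500.

E[X] = 249/2 = 124.500.


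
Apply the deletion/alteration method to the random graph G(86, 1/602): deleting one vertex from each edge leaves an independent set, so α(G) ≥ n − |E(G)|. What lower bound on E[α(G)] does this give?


E[|E(G)|] = C(86, 2)·p = 3655 · (1/602) = 85/14.
E[α(G)] ≥ n − E[|E(G)|] = 86 − 85/14 = 1119/14.
Numerically: ≈ 79.929.
(This is only a lower bound; the true E[α(G)] may be larger.)

E[α(G)] ≥ 1119/14 ≈ 79.929.


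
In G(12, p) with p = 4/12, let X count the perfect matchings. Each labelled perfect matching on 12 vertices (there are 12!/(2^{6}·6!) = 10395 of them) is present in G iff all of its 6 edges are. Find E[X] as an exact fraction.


K_12 has 12!/(2^{6}·6!) = 10395 labelled perfect matchings.
For each such perfect matching H, let X_H = 1 if all 6 edges of H are present in G. Then P[X_H = 1] = p^{6} = (1/3)^{6} = 1/729.
Summing the indicators: E[X] = Σ_H E[X_H] = 10395 · p^{6} = 10395 · 1/729 = 385/27.
Numerically: E[X] ≈ 14.259.

E[X] = 10395 · (1/3)^{6} = 385/27 ≈ 14.259.


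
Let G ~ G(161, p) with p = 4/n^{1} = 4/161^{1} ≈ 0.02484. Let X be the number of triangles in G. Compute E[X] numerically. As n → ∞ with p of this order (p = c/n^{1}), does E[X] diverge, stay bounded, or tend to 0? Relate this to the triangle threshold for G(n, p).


Number of potential triangles: C(161, 3) = 682640.
Each occurs with probability p³ ≈ (0.02484)³ ≈ 1.533566e-05.
By linearity: E[X] = C(161, 3)·p³ ≈ 682640 · 1.533566e-05 ≈ 10.4687.
Here α = 1, so p = 4/n is exactly at the triangle threshold p ~ 1/n. Asymptotically E[X] → c³/6 = 4³/6 = 32/3 ≈ 10.6667, a bounded constant. In this regime the triangle count is asymptotically Poisson(c³/6).

E[X] ≈ 10.4687; in regime p = Θ(1/n^{1}) E[X] stays bounded (at the triangle threshold p ~ 1/n).


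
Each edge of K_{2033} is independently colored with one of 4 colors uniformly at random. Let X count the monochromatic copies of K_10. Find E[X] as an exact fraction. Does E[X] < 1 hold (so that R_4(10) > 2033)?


E[X] = C(2033, 10) · 4^{1 − 45} = 325074373196988390113235240 · 4^{−44} = 325074373196988390113235240/309485009821345068724781056.
As a reduced fraction: E[X] = 40634296649623548764154405/38685626227668133590597632 ≈ 1.050372.
Is E[X] < 1? NO.
Since E[X] ≥ 1, the first-moment bound is inconclusive at n = 2033; it does NOT by itself certify R_4(10) > 2033.

E[X] = 40634296649623548764154405/38685626227668133590597632 ≈ 1.050372; E[X] ≥ 1; first-moment method inconclusive here.


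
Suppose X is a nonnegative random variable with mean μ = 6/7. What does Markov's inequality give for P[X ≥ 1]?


μ = E[X] = 6/7, a = 1.
Markov: P[X ≥ 1] ≤ μ/a = (6/7)/1 = 6/7.
Numerically: ≈ 0.857.
(Since a = 1 > μ = 0.857, the bound 6/7 is < 1 and informative.)

P[X ≥ 1] ≤ 6/7 ≈ 0.857.


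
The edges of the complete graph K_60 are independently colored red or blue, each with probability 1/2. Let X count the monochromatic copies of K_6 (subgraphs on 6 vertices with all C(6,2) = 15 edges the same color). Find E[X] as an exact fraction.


Let X = Σ_S X_S over the C(60, 6) = 50063860 subsets S of size 6, where X_S = 1 if the K_6 on S is monochromatic.
For a fixed S, the K_6 on S has C(6, 2) = 15 edges. P[all 15 edges red] = (1/2)^15, and likewise for blue, so P[monochromatic] = 2·(1/2)^15 = 2^{1 − 15} = 1/16384.
By linearity of expectation: E[X] = C(60, 6) · 2^{1 − 15} = 50063860 · 1/16384 = 12515965/4096.
Numerically: E[X] ≈ 3055.65552.

E[X] = C(60,6)·2^(1−C(6,2)) = 12515965/4096 ≈ 3055.65552.


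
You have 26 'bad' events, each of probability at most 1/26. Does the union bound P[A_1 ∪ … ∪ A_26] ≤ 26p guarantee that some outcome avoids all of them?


Union bound: P[∪_{i=1}^{26} A_i] ≤ Σ_i P[A_i] ≤ 26·p = 26·(1/26) = 1.
Numerically: 1 ≈ 1.000000.
Is 1 < 1? NO.
Since the bound 1 is ≥ 1, the union bound is uninformative here; it does NOT by itself certify existence.

26·p = 1 ≈ 1.000000; existence NOT certified by the union bound.


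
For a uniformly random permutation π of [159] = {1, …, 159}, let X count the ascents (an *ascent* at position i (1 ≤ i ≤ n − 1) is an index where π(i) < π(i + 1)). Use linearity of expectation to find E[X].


Write X = Σ X_I over i = 1, …, 158, with X_I the indicator of one ascent.
There are 158 indicators.
For each fixed i, the pair (π(i), π(i+1)) is a uniformly random ordered pair of distinct values from {1, …, 159}; by symmetry P[π(i) < π(i+1)] = 1/2.
By linearity: E[X] = 158 · (1/2) = (159 − 1) · (1/2) = 79 ≈ 79.0000.

E[X] = 79 = 79.0000.


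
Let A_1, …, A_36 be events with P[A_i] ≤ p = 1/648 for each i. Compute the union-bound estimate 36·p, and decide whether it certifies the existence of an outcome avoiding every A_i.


Union bound: P[∪_{i=1}^{36} A_i] ≤ Σ_i P[A_i] ≤ 36·p = 36·(1/648) = 1/18.
Numerically: 1/18 ≈ 0.056.
Is 1/18 < 1? YES.
Since P[∪ A_i] ≤ 1/18 < 1, the complement has P[∩ A_i^c] ≥ 1 − 1/18 = 17/18 > 0, so some outcome avoids every A_i.

36·p = 1/18 ≈ 0.056; existence CERTIFIED by the union bound.


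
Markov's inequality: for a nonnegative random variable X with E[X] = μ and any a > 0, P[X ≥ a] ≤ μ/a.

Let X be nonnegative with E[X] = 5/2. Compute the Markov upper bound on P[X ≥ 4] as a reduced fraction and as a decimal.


μ = E[X] = 5/2, a = 4.
Markov: P[X ≥ 4] ≤ μ/a = (5/2)/4 = 5/8.
Numerically: ≈ 0.625000.
(Since a = 4 > μ = 2.500000, the bound 5/8 is < 1 and informative.)

P[X ≥ 4] ≤ 5/8 ≈ 0.625000.


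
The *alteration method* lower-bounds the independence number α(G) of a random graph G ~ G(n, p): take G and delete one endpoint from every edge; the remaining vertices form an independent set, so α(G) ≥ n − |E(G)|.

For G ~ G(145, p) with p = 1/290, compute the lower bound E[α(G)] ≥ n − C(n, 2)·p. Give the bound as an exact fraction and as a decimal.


E[|E(G)|] = C(145, 2)·p = 10440 · (1/290) = 36.
E[α(G)] ≥ n − E[|E(G)|] = 145 − 36 = 109.
Numerically: ≈ 109.00000.
(This is only a lower bound; the true E[α(G)] may be larger.)

E[α(G)] ≥ 109 ≈ 109.00000.


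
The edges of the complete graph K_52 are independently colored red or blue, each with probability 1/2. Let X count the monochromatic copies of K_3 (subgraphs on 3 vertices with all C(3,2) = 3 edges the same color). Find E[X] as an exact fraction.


Let X = Σ_S X_S over the C(52, 3) = 22100 subsets S of size 3, where X_S = 1 if the K_3 on S is monochromatic.
For a fixed S, the K_3 on S has C(3, 2) = 3 edges. P[all 3 edges red] = (1/2)^3, and likewise for blue, so P[monochromatic] = 2·(1/2)^3 = 2^{1 − 3} = 1/4.
Summing: E[X] = C(52, 3) · 2^{1 − 3} = 22100 · 1/4 = 5525.
Numerically: E[X] ≈ 5525.000.

E[X] = C(52,3)·2^(1−C(3,2)) = 5525 ≈ 5525.000.


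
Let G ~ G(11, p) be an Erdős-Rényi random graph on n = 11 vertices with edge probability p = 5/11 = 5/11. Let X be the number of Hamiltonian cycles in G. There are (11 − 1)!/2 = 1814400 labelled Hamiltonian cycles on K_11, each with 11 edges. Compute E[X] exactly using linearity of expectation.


K_11 has (11 − 1)!/2 = 1814400 labelled Hamiltonian cycles.
For each such Hamiltonian cycle H, let X_H = 1 if all 11 edges of H are present in G. Then P[X_H = 1] = p^{11} = (5/11)^{11} = 48828125/285311670611.
By linearity of expectation: E[X] = Σ_H E[X_H] = 1814400 · p^{11} = 1814400 · 48828125/285311670611 = 88593750000000/285311670611.
Numerically: E[X] ≈ 311.

E[X] = 1814400 · (5/11)^{11} = 88593750000000/285311670611 ≈ 311.


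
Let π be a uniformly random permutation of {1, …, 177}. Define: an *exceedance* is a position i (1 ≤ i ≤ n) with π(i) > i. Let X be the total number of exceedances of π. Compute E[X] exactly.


Write X = Σ_{i=1}^{177} X_i, where X_i = 1_{π(i) > i}.
For each fixed i, π(i) is uniform over {1, …, 177} (marginal of a uniform permutation), so P[π(i) > i] = (n − i)/n. Summing: Σ_{i=1}^{177} (n − i)/n = (0 + 1 + … + 176)/177 = 177(177 − 1)/(2·177) = (177 − 1)/2.
Hence E[X] = Σ_{i=1}^{177} (177 − i)/177 = 88 ≈ 88.000.

E[X] = 88 = 88.000.


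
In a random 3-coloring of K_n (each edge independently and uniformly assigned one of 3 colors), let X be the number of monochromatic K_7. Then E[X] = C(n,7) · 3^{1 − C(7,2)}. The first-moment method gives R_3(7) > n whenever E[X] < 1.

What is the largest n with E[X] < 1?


We need C(n, 7) · 3^{1 − 21} < 1, i.e. C(n, 7) < 3^{21 − 1} = 3486784401.
Check values of n near the boundary:
  n = 76: C(76, 7) = 2186189400; 2186189400 < 3486784401? YES
  n = 77: C(77, 7) = 2404808340; 2404808340 < 3486784401? YES
  n = 78: C(78, 7) = 2641902120; 2641902120 < 3486784401? YES
  n = 79: C(79, 7) = 2898753715; 2898753715 < 3486784401? YES
  n = 80: C(80, 7) = 3176716400; 3176716400 < 3486784401? YES
  n = 81: C(81, 7) = 3477216600; 3477216600 < 3486784401? YES
  n = 82: C(82, 7) = 3801756816; 3801756816 < 3486784401? NO
  n = 83: C(83, 7) = 4151918628; 4151918628 < 3486784401? NO
  n = 84: C(84, 7) = 4529365776; 4529365776 < 3486784401? NO
The largest n with C(n, 7) < 3486784401 is n = 81 (where E[X] = 42928600/43046721 ≈ 0.9972560). Hence R_3(7) > 81, i.e. R_3(7) ≥ 82.

Largest n = 81; hence R_3(7) > 81.


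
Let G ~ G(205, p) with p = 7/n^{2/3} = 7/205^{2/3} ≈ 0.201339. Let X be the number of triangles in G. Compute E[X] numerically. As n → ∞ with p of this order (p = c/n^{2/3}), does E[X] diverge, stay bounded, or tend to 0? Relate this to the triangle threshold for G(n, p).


Number of potential triangles: C(205, 3) = 1414910.
Each occurs with probability p³ ≈ (0.201339)³ ≈ 8.16180845e-03.
By linearity: E[X] = C(205, 3)·p³ ≈ 1414910 · 8.16180845e-03 ≈ 11548.224390.
Since α = 2/3 < 1, p = c/n^{2/3} ≫ 1/n is above the triangle threshold p ~ 1/n. Asymptotically E[X] ~ (c³/6)·n^{3(1−α)} = (7³/6)·n^{1} → ∞; triangles are abundant w.h.p.

E[X] ≈ 11548.224390; in regime p = Θ(1/n^{2/3}) E[X] diverges (above the triangle threshold p ~ 1/n).


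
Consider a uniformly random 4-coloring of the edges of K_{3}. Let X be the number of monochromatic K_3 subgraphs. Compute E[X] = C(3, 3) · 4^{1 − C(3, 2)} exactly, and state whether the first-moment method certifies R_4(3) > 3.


E[X] = C(3, 3) · 4^{1 − 3} = 1 · 4^{−2} = 1/16.
As a reduced fraction: E[X] = 1/16 ≈ 0.062500.
Is E[X] < 1? YES.
Since E[X] < 1, there exists a 4-coloring of K_{3} with no monochromatic K_3; hence R_4(3) > 3.

E[X] = 1/16 ≈ 0.062500; E[X] < 1, so R_4(3) > 3.


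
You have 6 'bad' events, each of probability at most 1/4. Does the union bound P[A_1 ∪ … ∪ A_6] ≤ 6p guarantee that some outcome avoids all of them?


Union bound: P[∪_{i=1}^{6} A_i] ≤ Σ_i P[A_i] ≤ 6·p = 6·(1/4) = 3/2.
Numerically: 3/2 ≈ 1.5000.
Is 3/2 < 1? NO.
Since the bound 3/2 is ≥ 1, the union bound is uninformative here; it does NOT by itself certify existence.

6·p = 3/2 ≈ 1.5000; existence NOT certified by the union bound.


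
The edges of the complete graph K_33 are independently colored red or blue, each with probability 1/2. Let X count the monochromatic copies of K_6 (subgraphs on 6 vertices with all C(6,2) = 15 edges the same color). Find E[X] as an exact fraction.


Let X = Σ_S X_S over the C(33, 6) = 1107568 subsets S of size 6, where X_S = 1 if the K_6 on S is monochromatic.
For a fixed S, the K_6 on S has C(6, 2) = 15 edges. P[all 15 edges red] = (1/2)^15, and likewise for blue, so P[monochromatic] = 2·(1/2)^15 = 2^{1 − 15} = 1/16384.
By linearity: E[X] = C(33, 6) · 2^{1 − 15} = 1107568 · 1/16384 = 69223/1024.
Numerically: E[X] ≈ 67.6006.

E[X] = C(33,6)·2^(1−C(6,2)) = 69223/1024 ≈ 67.6006.


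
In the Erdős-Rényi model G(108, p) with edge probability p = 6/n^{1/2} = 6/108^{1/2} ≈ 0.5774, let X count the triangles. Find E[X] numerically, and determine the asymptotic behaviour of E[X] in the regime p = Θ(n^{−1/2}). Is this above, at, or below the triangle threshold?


Number of potential triangles: C(108, 3) = 204156.
Each occurs with probability p³ ≈ (0.5774)³ ≈ 1.924501e-01.
By linearity: E[X] = C(108, 3)·p³ ≈ 204156 · 1.924501e-01 ≈ 39289.8405.
Since α = 1/2 < 1, p = c/n^{1/2} ≫ 1/n is above the triangle threshold p ~ 1/n. Asymptotically E[X] ~ (c³/6)·n^{3(1−α)} = (6³/6)·n^{1.5} → ∞; triangles are abundant w.h.p.

E[X] ≈ 39289.8405; in regime p = Θ(1/n^{1/2}) E[X] diverges (above the triangle threshold p ~ 1/n).


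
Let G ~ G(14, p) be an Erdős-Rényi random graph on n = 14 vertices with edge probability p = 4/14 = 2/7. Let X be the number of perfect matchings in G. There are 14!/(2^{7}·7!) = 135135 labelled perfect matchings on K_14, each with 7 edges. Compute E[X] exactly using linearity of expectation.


K_14 has 14!/(2^{7}·7!) = 135135 labelled perfect matchings.
For each such perfect matching H, let X_H = 1 if all 7 edges of H are present in G. Then P[X_H = 1] = p^{7} = (2/7)^{7} = 128/823543.
Summing the indicators: E[X] = Σ_H E[X_H] = 135135 · p^{7} = 135135 · 128/823543 = 2471040/117649.
Numerically: E[X] ≈ 21.003.

E[X] = 135135 · (2/7)^{7} = 2471040/117649 ≈ 21.003.


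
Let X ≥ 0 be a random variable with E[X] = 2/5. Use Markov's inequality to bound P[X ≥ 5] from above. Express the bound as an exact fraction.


μ = E[X] = 2/5, a = 5.
Markov: P[X ≥ 5] ≤ μ/a = (2/5)/5 = 2/25.
Numerically: ≈ 0.080000.
(Since a = 5 > μ = 0.400000, the bound 2/25 is < 1 and informative.)

P[X ≥ 5] ≤ 2/25 ≈ 0.080000.


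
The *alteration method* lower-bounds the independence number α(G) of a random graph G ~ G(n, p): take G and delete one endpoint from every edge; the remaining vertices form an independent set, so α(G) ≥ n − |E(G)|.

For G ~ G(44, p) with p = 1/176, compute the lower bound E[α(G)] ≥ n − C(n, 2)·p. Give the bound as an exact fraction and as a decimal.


E[|E(G)|] = C(44, 2)·p = 946 · (1/176) = 43/8.
E[α(G)] ≥ n − E[|E(G)|] = 44 − 43/8 = 309/8.
Numerically: ≈ 38.625.
(This is only a lower bound; the true E[α(G)] may be larger.)

E[α(G)] ≥ 309/8 ≈ 38.625.


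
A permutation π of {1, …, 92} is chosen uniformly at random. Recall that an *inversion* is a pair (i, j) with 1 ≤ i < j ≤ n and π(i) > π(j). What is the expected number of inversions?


Write X = Σ X_I over the C(92, 2) = 4186 pairs i < j, with X_I the indicator of one inversion.
There are 4186 indicators.
For each fixed pair i < j, the values π(i) and π(j) are two distinct elements of {1, …, 92} in uniformly random order; by symmetry P[π(i) > π(j)] = 1/2.
By linearity: E[X] = 4186 · (1/2) = C(92, 2) · (1/2) = 4186/2 = 2093 ≈ 2093.000000.

E[X] = 2093 = 2093.000000.


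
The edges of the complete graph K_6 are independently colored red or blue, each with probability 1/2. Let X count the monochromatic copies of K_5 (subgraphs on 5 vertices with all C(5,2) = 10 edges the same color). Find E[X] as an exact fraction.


Let X = Σ_S X_S over the C(6, 5) = 6 subsets S of size 5, where X_S = 1 if the K_5 on S is monochromatic.
For a fixed S, the K_5 on S has C(5, 2) = 10 edges. P[all 10 edges red] = (1/2)^10, and likewise for blue, so P[monochromatic] = 2·(1/2)^10 = 2^{1 − 10} = 1/512.
By linearity: E[X] = C(6, 5) · 2^{1 − 10} = 6 · 1/512 = 3/256.
Numerically: E[X] ≈ 0.0117.

E[X] = C(6,5)·2^(1−C(5,2)) = 3/256 ≈ 0.0117.


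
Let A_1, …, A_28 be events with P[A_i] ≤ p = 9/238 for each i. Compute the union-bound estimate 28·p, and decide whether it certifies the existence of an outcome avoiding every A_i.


Union bound: P[∪_{i=1}^{28} A_i] ≤ Σ_i P[A_i] ≤ 28·p = 28·(9/238) = 18/17.
Numerically: 18/17 ≈ 1.0588235.
Is 18/17 < 1? NO.
Since the bound 18/17 is ≥ 1, the union bound is uninformative here; it does NOT by itself certify existence.

28·p = 18/17 ≈ 1.0588235; existence NOT certified by the union bound.


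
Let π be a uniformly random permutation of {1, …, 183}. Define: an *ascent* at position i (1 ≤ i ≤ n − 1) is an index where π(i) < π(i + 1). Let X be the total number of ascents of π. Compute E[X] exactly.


Write X = Σ X_I over i = 1, …, 182, with X_I the indicator of one ascent.
There are 182 indicators.
For each fixed i, the pair (π(i), π(i+1)) is a uniformly random ordered pair of distinct values from {1, …, 183}; by symmetry P[π(i) < π(i+1)] = 1/2.
By linearity: E[X] = 182 · (1/2) = (183 − 1) · (1/2) = 91 ≈ 91.0000.

E[X] = 91 = 91.0000.


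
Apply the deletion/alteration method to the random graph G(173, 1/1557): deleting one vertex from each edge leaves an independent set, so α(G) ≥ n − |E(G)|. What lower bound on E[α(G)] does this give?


E[|E(G)|] = C(173, 2)·p = 14878 · (1/1557) = 86/9.
E[α(G)] ≥ n − E[|E(G)|] = 173 − 86/9 = 1471/9.
Numerically: ≈ 163.444.
(This is only a lower bound; the true E[α(G)] may be larger.)

E[α(G)] ≥ 1471/9 ≈ 163.444.


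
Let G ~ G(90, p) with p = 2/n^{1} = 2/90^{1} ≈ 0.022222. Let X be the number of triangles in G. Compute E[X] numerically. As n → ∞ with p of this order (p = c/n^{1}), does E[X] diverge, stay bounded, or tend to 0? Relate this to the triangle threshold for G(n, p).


Number of potential triangles: C(90, 3) = 117480.
Each occurs with probability p³ ≈ (0.022222)³ ≈ 1.0973937e-05.
By linearity: E[X] = C(90, 3)·p³ ≈ 117480 · 1.0973937e-05 ≈ 1.28922.
Here α = 1, so p = 2/n is exactly at the triangle threshold p ~ 1/n. Asymptotically E[X] → c³/6 = 2³/6 = 4/3 ≈ 1.33333, a bounded constant. In this regime the triangle count is asymptotically Poisson(c³/6).

E[X] ≈ 1.28922; in regime p = Θ(1/n^{1}) E[X] stays bounded (at the triangle threshold p ~ 1/n).


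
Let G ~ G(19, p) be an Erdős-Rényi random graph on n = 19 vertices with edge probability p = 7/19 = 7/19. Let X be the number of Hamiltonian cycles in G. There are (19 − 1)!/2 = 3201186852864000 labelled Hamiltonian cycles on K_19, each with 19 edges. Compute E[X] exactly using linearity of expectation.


K_19 has (19 − 1)!/2 = 3201186852864000 labelled Hamiltonian cycles.
For each such Hamiltonian cycle H, let X_H = 1 if all 19 edges of H are present in G. Then P[X_H = 1] = p^{19} = (7/19)^{19} = 11398895185373143/1978419655660313589123979.
By linearity of expectation: E[X] = Σ_H E[X_H] = 3201186852864000 · p^{19} = 3201186852864000 · 11398895185373143/1978419655660313589123979 = 36489993404591253525678231552000/1978419655660313589123979.
Numerically: E[X] ≈ 1.844e+07.

E[X] = 3201186852864000 · (7/19)^{19} = 36489993404591253525678231552000/1978419655660313589123979 ≈ 1.844e+07.


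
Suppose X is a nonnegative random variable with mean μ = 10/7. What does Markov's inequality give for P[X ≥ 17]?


μ = E[X] = 10/7, a = 17.
Markov: P[X ≥ 17] ≤ μ/a = (10/7)/17 = 10/119.
Numerically: ≈ 0.08403.
(Since a = 17 > μ = 1.42857, the bound 10/119 is < 1 and informative.)

P[X ≥ 17] ≤ 10/119 ≈ 0.08403.


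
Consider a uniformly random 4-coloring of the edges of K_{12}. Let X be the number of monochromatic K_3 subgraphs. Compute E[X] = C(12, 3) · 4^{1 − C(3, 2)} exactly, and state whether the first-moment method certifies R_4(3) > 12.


E[X] = C(12, 3) · 4^{1 − 3} = 220 · 4^{−2} = 220/16.
As a reduced fraction: E[X] = 55/4 ≈ 13.750.
Is E[X] < 1? NO.
Since E[X] ≥ 1, the first-moment bound is inconclusive at n = 12; it does NOT by itself certify R_4(3) > 12.

E[X] = 55/4 ≈ 13.750; E[X] ≥ 1; first-moment method inconclusive here.


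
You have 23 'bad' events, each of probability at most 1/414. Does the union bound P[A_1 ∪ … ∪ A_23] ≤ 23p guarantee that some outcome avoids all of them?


Union bound: P[∪_{i=1}^{23} A_i] ≤ Σ_i P[A_i] ≤ 23·p = 23·(1/414) = 1/18.
Numerically: 1/18 ≈ 0.0556.
Is 1/18 < 1? YES.
Since P[∪ A_i] ≤ 1/18 < 1, the complement has P[∩ A_i^c] ≥ 1 − 1/18 = 17/18 > 0, so some outcome avoids every A_i.

23·p = 1/18 ≈ 0.0556; existence CERTIFIED by the union bound.


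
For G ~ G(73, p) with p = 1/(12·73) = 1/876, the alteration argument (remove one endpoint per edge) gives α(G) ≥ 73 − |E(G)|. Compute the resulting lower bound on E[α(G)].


E[|E(G)|] = C(73, 2)·p = 2628 · (1/876) = 3.
E[α(G)] ≥ n − E[|E(G)|] = 73 − 3 = 70.
Numerically: ≈ 70.00000.
(This is only a lower bound; the true E[α(G)] may be larger.)

E[α(G)] ≥ 70 ≈ 70.00000.


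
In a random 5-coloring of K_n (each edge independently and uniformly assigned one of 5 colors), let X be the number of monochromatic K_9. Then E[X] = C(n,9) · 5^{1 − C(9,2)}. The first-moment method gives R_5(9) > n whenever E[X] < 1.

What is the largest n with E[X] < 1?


We need C(n, 9) · 5^{1 − 36} < 1, i.e. C(n, 9) < 5^{36 − 1} = 2910383045673370361328125.
Check values of n near the boundary:
  n = 2166: C(2166, 9) = 2844037944203015677277940; 2844037944203015677277940 < 2910383045673370361328125? YES
  n = 2167: C(2167, 9) = 2855899084841489792706810; 2855899084841489792706810 < 2910383045673370361328125? YES
  n = 2168: C(2168, 9) = 2867804175977929537095120; 2867804175977929537095120 < 2910383045673370361328125? YES
  n = 2169: C(2169, 9) = 2879753360044504243499683; 2879753360044504243499683 < 2910383045673370361328125? YES
  n = 2170: C(2170, 9) = 2891746779868845075610510; 2891746779868845075610510 < 2910383045673370361328125? YES
  n = 2171: C(2171, 9) = 2903784578674959601827205; 2903784578674959601827205 < 2910383045673370361328125? YES
  n = 2172: C(2172, 9) = 2915866900084148060642020; 2915866900084148060642020 < 2910383045673370361328125? NO
The largest n with C(n, 9) < 2910383045673370361328125 is n = 2171 (where E[X] = 580756915734991920365441/582076609134674072265625 ≈ 0.99773). Hence R_5(9) > 2171, i.e. R_5(9) ≥ 2172.

Largest n = 2171; hence R_5(9) > 2171.


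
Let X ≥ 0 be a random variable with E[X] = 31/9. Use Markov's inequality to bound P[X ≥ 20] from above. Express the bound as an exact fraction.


μ = E[X] = 31/9, a = 20.
Markov: P[X ≥ 20] ≤ μ/a = (31/9)/20 = 31/180.
Numerically: ≈ 0.17222.
(Since a = 20 > μ = 3.44444, the bound 31/180 is < 1 and informative.)

P[X ≥ 20] ≤ 31/180 ≈ 0.17222.
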